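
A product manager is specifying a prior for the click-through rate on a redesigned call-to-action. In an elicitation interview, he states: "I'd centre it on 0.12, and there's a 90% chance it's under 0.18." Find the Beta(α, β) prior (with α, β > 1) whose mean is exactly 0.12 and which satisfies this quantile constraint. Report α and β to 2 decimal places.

α ≈ 6.21, β ≈ 45.57

With mean 0.12 fixed, write α = 0.12s, β = 0.88s where s = α+β.
Need P(θ < 0.18) = 0.9 under Beta(0.12s, 0.88s). Normal approximation: (q−m)/√(m(1−m)/s) ≈ z_{0.9} = 1.28, so s ≈ 0.12·0.88·(1.28)²/(0.18−0.12)² = 48.2.
At s = 48.2: P(θ<0.18) ≈ 0.893. Adjusting to match 0.9 gives s ≈ 51.78.
So α = 0.12·51.78 ≈ 6.21, β = 0.88·51.78 ≈ 45.57.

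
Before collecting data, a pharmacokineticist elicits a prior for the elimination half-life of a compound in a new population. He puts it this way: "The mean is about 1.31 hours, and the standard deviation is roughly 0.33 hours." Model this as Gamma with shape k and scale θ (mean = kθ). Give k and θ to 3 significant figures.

k ≈ 15.8, θ ≈ 0.0831

For Gamma(k, scale θ): mean = kθ, variance = kθ², so CV = 1/√k.
CV = SD/mean = 0.33/1.31 = 0.2519, hence k = 1/CV² = 15.8.
Then θ = mean/k = 1.31/15.8 = 0.0831.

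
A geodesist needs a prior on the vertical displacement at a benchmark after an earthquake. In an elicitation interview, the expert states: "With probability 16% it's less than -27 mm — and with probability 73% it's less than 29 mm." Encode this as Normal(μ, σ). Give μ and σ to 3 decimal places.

The p-quantile of Normal(μ,σ) is μ + z_p·σ, with z_{0.16} = -0.9945 and z_{0.73} = 0.6128.
Eliminate σ: μ = (z₂·x₁ − z₁·x₂)/(z₂ − z₁) = (0.6128·-27 − (-0.9945)·29)/1.607 = 7.649.
Then σ = (x₂ − x₁)/(z₂ − z₁) = (29 − -27)/1.607 = 34.842.

μ = 7.649, σ = 34.842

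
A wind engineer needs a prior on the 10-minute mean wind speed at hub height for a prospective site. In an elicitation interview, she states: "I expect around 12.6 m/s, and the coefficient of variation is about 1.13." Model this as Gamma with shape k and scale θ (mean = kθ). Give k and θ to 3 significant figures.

For Gamma(k, scale θ): mean = kθ, variance = kθ², so CV = 1/√k.
CV = 1.13, hence k = 1/CV² = 0.783.
Then θ = mean/k = 12.6/0.783 = 16.1.

k ≈ 0.783, θ ≈ 16.1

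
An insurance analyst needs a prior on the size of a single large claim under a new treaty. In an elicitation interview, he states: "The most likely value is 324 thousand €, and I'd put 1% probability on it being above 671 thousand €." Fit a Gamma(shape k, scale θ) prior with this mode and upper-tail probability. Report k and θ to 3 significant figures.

k ≈ 10.2, θ ≈ 35.2

Gamma(k,θ) with k>1 has mode (k−1)θ, so θ = 324/(k−1).
Need P(X < 671) = 0.99 with θ tied to k this way. Start at k = 2, θ = 324: P(X<671) ≈ 0.613.
Too low — raise k to concentrate. Iterating converges to k ≈ 10.2.
Then θ = 324/(10.2−1) ≈ 35.2.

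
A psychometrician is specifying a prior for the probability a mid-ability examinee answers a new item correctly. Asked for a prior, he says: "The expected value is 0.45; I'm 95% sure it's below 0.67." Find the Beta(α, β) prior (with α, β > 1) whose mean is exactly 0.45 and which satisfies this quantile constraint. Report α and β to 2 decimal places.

α ≈ 6.06, β ≈ 7.41

With mean 0.45 fixed, write α = 0.45s, β = 0.55s where s = α+β.
Need P(θ < 0.67) = 0.95 under Beta(0.45s, 0.55s). Normal approximation: (q−m)/√(m(1−m)/s) ≈ z_{0.95} = 1.64, so s ≈ 0.45·0.55·(1.64)²/(0.67−0.45)² = 13.8.
At s = 13.8: P(θ<0.67) ≈ 0.952. Adjusting to match 0.95 gives s ≈ 13.47.
So α = 0.45·13.47 ≈ 6.06, β = 0.55·13.47 ≈ 7.41.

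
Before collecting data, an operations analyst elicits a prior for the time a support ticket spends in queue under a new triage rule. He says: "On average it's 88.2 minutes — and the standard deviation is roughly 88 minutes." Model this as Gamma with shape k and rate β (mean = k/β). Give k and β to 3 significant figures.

k ≈ 1, β ≈ 0.0114

For Gamma(k, rate β): mean = k/β, variance = k/β², so CV = 1/√k.
CV = SD/mean = 88/88.2 = 0.9977, hence k = 1/CV² = 1.
Then β = k/mean = 1/88.2 = 0.0114.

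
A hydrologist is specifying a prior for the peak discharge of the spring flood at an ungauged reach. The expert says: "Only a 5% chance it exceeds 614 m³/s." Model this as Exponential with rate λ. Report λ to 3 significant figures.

P(T > 614.0) = e^(−λ·614.0) = 0.05, so λ = −ln(0.05)/614.0 = 0.00488.

λ ≈ 0.00488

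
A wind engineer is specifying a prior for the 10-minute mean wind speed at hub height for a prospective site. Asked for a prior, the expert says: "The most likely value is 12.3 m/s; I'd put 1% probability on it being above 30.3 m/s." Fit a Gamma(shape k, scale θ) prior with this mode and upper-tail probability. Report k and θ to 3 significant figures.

k ≈ 6.79, θ ≈ 2.12

Gamma(k,θ) with k>1 has mode (k−1)θ, so θ = 12.3/(k−1).
Need P(X < 30.3) = 0.99 with θ tied to k this way. Start at k = 2, θ = 12.3: P(X<30.3) ≈ 0.705.
Too low — raise k to concentrate. Iterating converges to k ≈ 6.79.
Then θ = 12.3/(6.79−1) ≈ 2.12.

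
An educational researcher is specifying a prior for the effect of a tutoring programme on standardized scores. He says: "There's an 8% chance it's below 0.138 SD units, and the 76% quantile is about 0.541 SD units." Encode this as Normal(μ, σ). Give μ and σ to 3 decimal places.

The p-quantile of Normal(μ,σ) is μ + z_p·σ, with z_{0.08} = -1.405 and z_{0.76} = 0.7063.
Eliminate σ: μ = (z₂·x₁ − z₁·x₂)/(z₂ − z₁) = (0.7063·0.138 − (-1.405)·0.541)/2.111 = 0.406.
Then σ = (x₂ − x₁)/(z₂ − z₁) = (0.541 − 0.138)/2.111 = 0.191.

μ = 0.406, σ = 0.191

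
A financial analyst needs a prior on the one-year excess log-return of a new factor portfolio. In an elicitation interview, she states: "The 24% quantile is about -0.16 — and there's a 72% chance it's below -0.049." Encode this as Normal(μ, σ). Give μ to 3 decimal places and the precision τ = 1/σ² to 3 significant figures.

For Normal(μ,σ), the p-quantile is μ + z_p·σ. Here z_{0.24} = -0.7063, z_{0.72} = 0.5828.
So -0.16 = μ − 0.7063σ and -0.049 = μ + 0.5828σ.
Subtracting: σ = (-0.049 − -0.16)/(0.5828 − (-0.7063)) = 0.086.
Then μ = -0.16 − (-0.7063)·0.086 = -0.099.
Precision τ = 1/σ² = 1/0.0861² = 135.

μ = -0.099, τ = 135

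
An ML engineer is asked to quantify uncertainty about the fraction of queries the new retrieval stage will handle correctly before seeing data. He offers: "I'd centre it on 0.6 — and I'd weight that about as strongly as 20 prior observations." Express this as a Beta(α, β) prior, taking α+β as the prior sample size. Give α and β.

Under the effective-sample-size interpretation, Beta(α, β) has prior mean α/(α+β) and prior sample size α+β.
So α+β = 20 and α/(α+β) = 0.6, giving α = 0.6·20 = 12 and β = 20 − 12 = 8.

α = 12, β = 8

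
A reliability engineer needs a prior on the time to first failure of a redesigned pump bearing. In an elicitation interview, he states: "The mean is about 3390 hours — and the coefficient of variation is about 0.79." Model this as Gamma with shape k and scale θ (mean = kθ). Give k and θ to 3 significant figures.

For Gamma(k, scale θ): mean = kθ, variance = kθ², so CV = 1/√k.
CV = 0.79, hence k = 1/CV² = 1.6.
Then θ = mean/k = 3390/1.6 = 2120.

k ≈ 1.6, θ ≈ 2120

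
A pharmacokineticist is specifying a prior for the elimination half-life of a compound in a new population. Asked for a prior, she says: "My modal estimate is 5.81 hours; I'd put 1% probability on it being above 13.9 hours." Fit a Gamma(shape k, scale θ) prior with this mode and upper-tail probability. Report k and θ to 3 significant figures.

k ≈ 7.23, θ ≈ 0.933

Gamma(k,θ) with k>1 has mode (k−1)θ, so θ = 5.81/(k−1).
Need P(X < 13.9) = 0.99 with θ tied to k this way. Start at k = 2, θ = 5.81: P(X<13.9) ≈ 0.690.
Too low — raise k to concentrate. Iterating converges to k ≈ 7.23.
Then θ = 5.81/(7.23−1) ≈ 0.933.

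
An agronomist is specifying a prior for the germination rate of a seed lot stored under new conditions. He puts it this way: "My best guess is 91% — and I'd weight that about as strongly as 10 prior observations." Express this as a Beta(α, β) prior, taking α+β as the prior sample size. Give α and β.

α = 9.1, β = 0.9

Under the effective-sample-size interpretation, Beta(α, β) has prior mean α/(α+β) and prior sample size α+β.
So α+β = 10 and α/(α+β) = 0.91, giving α = 0.91·10 = 9.1 and β = 10 − 9.1 = 0.9.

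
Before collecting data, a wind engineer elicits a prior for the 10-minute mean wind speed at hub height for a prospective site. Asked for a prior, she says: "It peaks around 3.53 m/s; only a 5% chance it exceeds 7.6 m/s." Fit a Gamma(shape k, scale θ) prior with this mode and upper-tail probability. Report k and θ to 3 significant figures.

k ≈ 5.69, θ ≈ 0.753

Gamma(k,θ) with k>1 has mode (k−1)θ, so θ = 3.53/(k−1).
Need P(X < 7.6) = 0.95 with θ tied to k this way. Start at k = 2, θ = 3.53: P(X<7.6) ≈ 0.634.
Too low — raise k to concentrate. Iterating converges to k ≈ 5.69.
Then θ = 3.53/(5.69−1) ≈ 0.753.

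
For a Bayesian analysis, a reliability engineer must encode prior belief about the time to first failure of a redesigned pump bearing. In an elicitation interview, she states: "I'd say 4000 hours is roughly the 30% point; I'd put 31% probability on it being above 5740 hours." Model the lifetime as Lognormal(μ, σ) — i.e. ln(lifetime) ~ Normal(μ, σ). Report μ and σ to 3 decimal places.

If T ~ Lognormal(μ,σ) then ln T ~ Normal(μ,σ), so the p-quantile of ln T is μ + z_p·σ.
ln(4000) = 8.294 and ln(5740) = 8.655; z_{0.3} = -0.5244, z_{0.69} = 0.4959.
σ = (8.655 − 8.294)/(0.4959 − (-0.5244)) = 0.354.
μ = 8.294 − (-0.5244)·0.354 = 8.480.

μ ≈ 8.480, σ ≈ 0.354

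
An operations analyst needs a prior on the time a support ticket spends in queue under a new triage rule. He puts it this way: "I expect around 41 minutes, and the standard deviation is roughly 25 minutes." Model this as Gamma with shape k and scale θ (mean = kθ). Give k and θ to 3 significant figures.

For Gamma(k, scale θ): mean = kθ, variance = kθ², so CV = 1/√k.
CV = SD/mean = 25/41 = 0.6098, hence k = 1/CV² = 2.69.
Then θ = mean/k = 41/2.69 = 15.2.

k ≈ 2.69, θ ≈ 15.2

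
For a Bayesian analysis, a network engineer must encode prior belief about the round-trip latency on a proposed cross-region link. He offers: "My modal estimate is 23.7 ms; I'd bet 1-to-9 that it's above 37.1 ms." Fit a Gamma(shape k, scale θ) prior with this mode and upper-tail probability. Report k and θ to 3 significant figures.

Gamma(k,θ) with k>1 has mode (k−1)θ, so θ = 23.7/(k−1).
Need P(X < 37.1) = 0.9 with θ tied to k this way. Start at k = 2, θ = 23.7: P(X<37.1) ≈ 0.464.
Too low — raise k to concentrate. Iterating converges to k ≈ 10.3.
Then θ = 23.7/(10.3−1) ≈ 2.54.

k ≈ 10.3, θ ≈ 2.54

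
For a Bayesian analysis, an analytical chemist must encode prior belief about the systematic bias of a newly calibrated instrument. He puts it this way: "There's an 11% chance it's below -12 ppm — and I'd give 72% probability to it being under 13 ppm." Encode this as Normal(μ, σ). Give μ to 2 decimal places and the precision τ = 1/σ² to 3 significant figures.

μ = 4.95, τ = 0.00524

For Normal(μ,σ), the p-quantile is μ + z_p·σ. Here z_{0.11} = -1.227, z_{0.72} = 0.5828.
So -12 = μ − 1.227σ and 13 = μ + 0.5828σ.
Subtracting: σ = (13 − -12)/(0.5828 − (-1.227)) = 13.82.
Then μ = -12 − (-1.227)·13.82 = 4.95.
Precision τ = 1/σ² = 1/13.82² = 0.00524.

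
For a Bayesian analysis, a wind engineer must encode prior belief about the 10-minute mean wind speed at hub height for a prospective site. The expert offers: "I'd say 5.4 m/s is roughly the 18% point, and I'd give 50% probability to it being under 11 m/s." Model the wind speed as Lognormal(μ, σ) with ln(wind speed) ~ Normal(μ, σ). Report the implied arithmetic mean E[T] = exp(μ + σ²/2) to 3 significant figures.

E[T] ≈ 14.9 m/s

If T ~ Lognormal(μ,σ) then ln T ~ Normal(μ,σ), so the p-quantile of ln T is μ + z_p·σ.
ln(5.4) = 1.686 and ln(11) = 2.398; z_{0.18} = -0.9154, z_{0.5} = 0.
σ = (2.398 − 1.686)/(0 − (-0.9154)) = 0.777.
μ = 1.686 − (-0.9154)·0.777 = 2.398.
E[T] = exp(μ + σ²/2) = exp(2.398 + 0.3021) = 14.9 m/s.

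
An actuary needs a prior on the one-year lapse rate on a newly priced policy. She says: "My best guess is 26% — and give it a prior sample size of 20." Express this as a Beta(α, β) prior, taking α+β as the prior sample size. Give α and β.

Under the effective-sample-size interpretation, Beta(α, β) has prior mean α/(α+β) and prior sample size α+β.
So α+β = 20 and α/(α+β) = 0.26, giving α = 0.26·20 = 5.2 and β = 20 − 5.2 = 14.8.

α = 5.2, β = 14.8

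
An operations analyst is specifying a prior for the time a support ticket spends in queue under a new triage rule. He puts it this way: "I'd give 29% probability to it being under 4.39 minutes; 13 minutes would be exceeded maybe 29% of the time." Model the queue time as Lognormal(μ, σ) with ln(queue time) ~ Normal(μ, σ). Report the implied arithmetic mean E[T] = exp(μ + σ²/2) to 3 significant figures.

E[T] ≈ 12.2 minutes

If T ~ Lognormal(μ,σ) then ln T ~ Normal(μ,σ), so the p-quantile of ln T is μ + z_p·σ.
ln(4.39) = 1.479 and ln(13) = 2.565; z_{0.29} = -0.5534, z_{0.71} = 0.5534.
σ = (2.565 − 1.479)/(0.5534 − (-0.5534)) = 0.981.
μ = 1.479 − (-0.5534)·0.981 = 2.022.
E[T] = exp(μ + σ²/2) = exp(2.022 + 0.4811) = 12.2 minutes.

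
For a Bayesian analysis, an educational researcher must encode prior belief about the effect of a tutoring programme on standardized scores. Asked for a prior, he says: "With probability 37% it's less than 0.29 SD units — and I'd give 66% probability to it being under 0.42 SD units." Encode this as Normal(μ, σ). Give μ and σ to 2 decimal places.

μ = 0.35, σ = 0.17

The p-quantile of Normal(μ,σ) is μ + z_p·σ, with z_{0.37} = -0.3319 and z_{0.66} = 0.4125.
Eliminate σ: μ = (z₂·x₁ − z₁·x₂)/(z₂ − z₁) = (0.4125·0.29 − (-0.3319)·0.42)/0.7443 = 0.35.
Then σ = (x₂ − x₁)/(z₂ − z₁) = (0.42 − 0.29)/0.7443 = 0.17.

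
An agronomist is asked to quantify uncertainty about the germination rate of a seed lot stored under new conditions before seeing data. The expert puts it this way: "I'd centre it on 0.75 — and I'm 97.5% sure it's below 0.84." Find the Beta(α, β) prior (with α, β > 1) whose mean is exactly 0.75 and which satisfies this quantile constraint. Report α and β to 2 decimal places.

With mean 0.75 fixed, write α = 0.75s, β = 0.25s where s = α+β.
Need P(θ < 0.84) = 0.975 under Beta(0.75s, 0.25s). Normal approximation: (q−m)/√(m(1−m)/s) ≈ z_{0.975} = 1.96, so s ≈ 0.75·0.25·(1.96)²/(0.84−0.75)² = 88.9.
At s = 88.9: P(θ<0.84) ≈ 0.983. Adjusting to match 0.975 gives s ≈ 76.13.
So α = 0.75·76.13 ≈ 57.10, β = 0.25·76.13 ≈ 19.03.

α ≈ 57.10, β ≈ 19.03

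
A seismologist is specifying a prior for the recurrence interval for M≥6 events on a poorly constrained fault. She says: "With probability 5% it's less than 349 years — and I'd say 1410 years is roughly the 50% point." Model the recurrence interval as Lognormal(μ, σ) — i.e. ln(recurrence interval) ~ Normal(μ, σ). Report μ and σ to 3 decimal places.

If T ~ Lognormal(μ,σ) then ln T ~ Normal(μ,σ), so the p-quantile of ln T is μ + z_p·σ.
ln(349) = 5.855 and ln(1410) = 7.251; z_{0.05} = -1.645, z_{0.5} = 0.
σ = (7.251 − 5.855)/(0 − (-1.645)) = 0.849.
μ = 5.855 − (-1.645)·0.849 = 7.251.

μ ≈ 7.251, σ ≈ 0.849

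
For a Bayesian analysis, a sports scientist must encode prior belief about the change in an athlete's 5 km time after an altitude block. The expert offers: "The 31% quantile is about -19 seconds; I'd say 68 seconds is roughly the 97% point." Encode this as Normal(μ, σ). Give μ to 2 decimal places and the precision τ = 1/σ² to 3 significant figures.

μ = -0.85, τ = 0.000746

The p-quantile of Normal(μ,σ) is μ + z_p·σ, with z_{0.31} = -0.4959 and z_{0.97} = 1.881.
Eliminate σ: μ = (z₂·x₁ − z₁·x₂)/(z₂ − z₁) = (1.881·-19 − (-0.4959)·68)/2.377 = -0.85.
Then σ = (x₂ − x₁)/(z₂ − z₁) = (68 − -19)/2.377 = 36.61.
Precision τ = 1/σ² = 1/36.61² = 0.000746.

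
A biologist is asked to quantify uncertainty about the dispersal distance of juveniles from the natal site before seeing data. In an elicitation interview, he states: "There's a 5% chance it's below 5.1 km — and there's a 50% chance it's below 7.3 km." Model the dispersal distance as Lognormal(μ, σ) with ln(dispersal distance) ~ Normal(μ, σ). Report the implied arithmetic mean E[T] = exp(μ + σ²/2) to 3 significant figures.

If T ~ Lognormal(μ,σ) then ln T ~ Normal(μ,σ), so the p-quantile of ln T is μ + z_p·σ.
ln(5.1) = 1.629 and ln(7.3) = 1.988; z_{0.05} = -1.645, z_{0.5} = 0.
σ = (1.988 − 1.629)/(0 − (-1.645)) = 0.218.
μ = 1.629 − (-1.645)·0.218 = 1.988.
E[T] = exp(μ + σ²/2) = exp(1.988 + 0.0238) = 7.48 km.

E[T] ≈ 7.48 km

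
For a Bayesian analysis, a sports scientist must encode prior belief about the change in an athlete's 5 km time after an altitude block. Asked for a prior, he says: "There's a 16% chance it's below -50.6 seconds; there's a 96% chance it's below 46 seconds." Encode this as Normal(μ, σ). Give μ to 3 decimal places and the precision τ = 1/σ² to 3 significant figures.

μ = -15.606, τ = 0.000808

For Normal(μ,σ), the p-quantile is μ + z_p·σ. Here z_{0.16} = -0.9945, z_{0.96} = 1.751.
So -50.6 = μ − 0.9945σ and 46 = μ + 1.751σ.
Subtracting: σ = (46 − -50.6)/(1.751 − (-0.9945)) = 35.189.
Then μ = -50.6 − (-0.9945)·35.189 = -15.606.
Precision τ = 1/σ² = 1/35.19² = 0.000808.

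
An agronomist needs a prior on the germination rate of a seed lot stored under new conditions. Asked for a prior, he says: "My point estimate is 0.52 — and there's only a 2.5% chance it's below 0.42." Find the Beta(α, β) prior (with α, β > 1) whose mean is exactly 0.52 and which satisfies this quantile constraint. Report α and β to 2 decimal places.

α ≈ 49.51, β ≈ 45.70

With mean 0.52 fixed, write α = 0.52s, β = 0.48s where s = α+β.
Need P(θ < 0.42) = 0.025 under Beta(0.52s, 0.48s). Normal approximation: (q−m)/√(m(1−m)/s) ≈ z_{0.025} = -1.96, so s ≈ 0.52·0.48·(-1.96)²/(0.42−0.52)² = 95.9.
At s = 95.9: P(θ<0.42) ≈ 0.025. Adjusting to match 0.025 gives s ≈ 95.21.
So α = 0.52·95.21 ≈ 49.51, β = 0.48·95.21 ≈ 45.70.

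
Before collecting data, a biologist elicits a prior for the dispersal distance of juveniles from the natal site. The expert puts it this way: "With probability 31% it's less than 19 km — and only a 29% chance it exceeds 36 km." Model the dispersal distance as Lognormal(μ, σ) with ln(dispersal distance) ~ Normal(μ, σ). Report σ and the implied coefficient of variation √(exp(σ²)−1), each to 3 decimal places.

If T ~ Lognormal(μ,σ) then ln T ~ Normal(μ,σ), so the p-quantile of ln T is μ + z_p·σ.
ln(19) = 2.944 and ln(36) = 3.584; z_{0.31} = -0.4959, z_{0.71} = 0.5534.
σ = (3.584 − 2.944)/(0.5534 − (-0.4959)) = 0.609.
μ = 2.944 − (-0.4959)·0.609 = 3.246.
CV = √(exp(σ²)−1) = √(exp(0.3710)−1) = 0.670.

σ ≈ 0.609, CV ≈ 0.670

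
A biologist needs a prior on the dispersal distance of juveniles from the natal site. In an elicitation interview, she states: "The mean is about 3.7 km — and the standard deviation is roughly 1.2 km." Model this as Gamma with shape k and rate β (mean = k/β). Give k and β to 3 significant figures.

k ≈ 9.51, β ≈ 2.57

For Gamma(k, rate β): mean = k/β, variance = k/β², so CV = 1/√k.
CV = SD/mean = 1.2/3.7 = 0.3243, hence k = 1/CV² = 9.51.
Then β = k/mean = 9.51/3.7 = 2.57.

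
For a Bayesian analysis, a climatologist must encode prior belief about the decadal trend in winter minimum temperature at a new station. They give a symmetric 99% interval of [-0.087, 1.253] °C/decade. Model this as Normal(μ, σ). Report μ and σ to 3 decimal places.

A symmetric 99% interval runs μ ± z·σ with z = 2.576.
Half-width = 0.67, so σ = 0.67/2.576 = 0.260.
μ is the interval midpoint, 0.583.

μ = 0.583, σ = 0.260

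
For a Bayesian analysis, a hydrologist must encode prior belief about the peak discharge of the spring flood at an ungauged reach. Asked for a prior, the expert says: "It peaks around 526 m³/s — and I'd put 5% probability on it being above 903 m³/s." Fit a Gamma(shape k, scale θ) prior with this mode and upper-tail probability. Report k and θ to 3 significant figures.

k ≈ 10.6, θ ≈ 55

Gamma(k,θ) with k>1 has mode (k−1)θ, so θ = 526/(k−1).
Need P(X < 903) = 0.95 with θ tied to k this way. Start at k = 2, θ = 526: P(X<903) ≈ 0.512.
Too low — raise k to concentrate. Iterating converges to k ≈ 10.6.
Then θ = 526/(10.6−1) ≈ 55.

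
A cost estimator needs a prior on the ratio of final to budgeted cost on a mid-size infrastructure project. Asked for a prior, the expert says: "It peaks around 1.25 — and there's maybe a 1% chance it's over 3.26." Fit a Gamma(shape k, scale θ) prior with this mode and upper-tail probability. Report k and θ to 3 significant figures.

Gamma(k,θ) with k>1 has mode (k−1)θ, so θ = 1.25/(k−1).
Need P(X < 3.26) = 0.99 with θ tied to k this way. Start at k = 2, θ = 1.25: P(X<3.26) ≈ 0.734.
Too low — raise k to concentrate. Iterating converges to k ≈ 6.06.
Then θ = 1.25/(6.06−1) ≈ 0.247.

k ≈ 6.06, θ ≈ 0.247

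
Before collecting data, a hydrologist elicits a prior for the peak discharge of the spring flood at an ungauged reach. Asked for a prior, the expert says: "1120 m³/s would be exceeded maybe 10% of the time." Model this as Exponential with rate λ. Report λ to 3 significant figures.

P(T > 1120.0) = e^(−λ·1120.0) = 0.1, so λ = −ln(0.1)/1120.0 = 0.00206.

λ ≈ 0.00206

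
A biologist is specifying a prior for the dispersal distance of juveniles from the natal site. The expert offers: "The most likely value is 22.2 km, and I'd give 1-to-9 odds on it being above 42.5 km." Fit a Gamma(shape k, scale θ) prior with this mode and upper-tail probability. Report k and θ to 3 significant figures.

Gamma(k,θ) with k>1 has mode (k−1)θ, so θ = 22.2/(k−1).
Need P(X < 42.5) = 0.9 with θ tied to k this way. Start at k = 2, θ = 22.2: P(X<42.5) ≈ 0.570.
Too low — raise k to concentrate. Iterating converges to k ≈ 5.54.
Then θ = 22.2/(5.54−1) ≈ 4.89.

k ≈ 5.54, θ ≈ 4.89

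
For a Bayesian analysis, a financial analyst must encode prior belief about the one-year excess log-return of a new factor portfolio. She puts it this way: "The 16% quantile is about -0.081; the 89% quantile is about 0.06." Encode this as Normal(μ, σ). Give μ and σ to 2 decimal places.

μ = -0.02, σ = 0.06

The p-quantile of Normal(μ,σ) is μ + z_p·σ, with z_{0.16} = -0.9945 and z_{0.89} = 1.227.
Eliminate σ: μ = (z₂·x₁ − z₁·x₂)/(z₂ − z₁) = (1.227·-0.081 − (-0.9945)·0.06)/2.221 = -0.02.
Then σ = (x₂ − x₁)/(z₂ − z₁) = (0.06 − -0.081)/2.221 = 0.06.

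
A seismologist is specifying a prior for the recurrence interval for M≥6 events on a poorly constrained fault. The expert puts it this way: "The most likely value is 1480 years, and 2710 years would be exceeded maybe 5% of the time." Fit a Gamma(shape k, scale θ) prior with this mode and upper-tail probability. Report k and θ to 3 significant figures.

k ≈ 8.61, θ ≈ 194

Gamma(k,θ) with k>1 has mode (k−1)θ, so θ = 1480/(k−1).
Need P(X < 2710) = 0.95 with θ tied to k this way. Start at k = 2, θ = 1480: P(X<2710) ≈ 0.546.
Too low — raise k to concentrate. Iterating converges to k ≈ 8.61.
Then θ = 1480/(8.61−1) ≈ 194.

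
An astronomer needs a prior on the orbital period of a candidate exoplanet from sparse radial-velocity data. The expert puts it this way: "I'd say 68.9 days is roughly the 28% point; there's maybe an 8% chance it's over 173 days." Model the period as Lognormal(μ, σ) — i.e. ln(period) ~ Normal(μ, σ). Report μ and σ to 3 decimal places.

If T ~ Lognormal(μ,σ) then ln T ~ Normal(μ,σ), so the p-quantile of ln T is μ + z_p·σ.
ln(68.9) = 4.233 and ln(173) = 5.153; z_{0.28} = -0.5828, z_{0.92} = 1.405.
σ = (5.153 − 4.233)/(1.405 − (-0.5828)) = 0.463.
μ = 4.233 − (-0.5828)·0.463 = 4.503.

μ ≈ 4.503, σ ≈ 0.463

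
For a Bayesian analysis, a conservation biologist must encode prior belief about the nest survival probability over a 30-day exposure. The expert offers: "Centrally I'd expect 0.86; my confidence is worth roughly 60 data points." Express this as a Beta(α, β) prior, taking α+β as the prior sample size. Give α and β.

Under the effective-sample-size interpretation, Beta(α, β) has prior mean α/(α+β) and prior sample size α+β.
So α+β = 60 and α/(α+β) = 0.86, giving α = 0.86·60 = 51.6 and β = 60 − 51.6 = 8.4.

α = 51.6, β = 8.4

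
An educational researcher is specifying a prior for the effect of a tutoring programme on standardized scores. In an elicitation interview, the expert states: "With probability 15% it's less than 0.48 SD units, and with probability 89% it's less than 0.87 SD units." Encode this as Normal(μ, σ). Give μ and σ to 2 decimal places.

μ = 0.66, σ = 0.17

For Normal(μ,σ), the p-quantile is μ + z_p·σ. Here z_{0.15} = -1.036, z_{0.89} = 1.227.
So 0.48 = μ − 1.036σ and 0.87 = μ + 1.227σ.
Subtracting: σ = (0.87 − 0.48)/(1.227 − (-1.036)) = 0.17.
Then μ = 0.48 − (-1.036)·0.17 = 0.66.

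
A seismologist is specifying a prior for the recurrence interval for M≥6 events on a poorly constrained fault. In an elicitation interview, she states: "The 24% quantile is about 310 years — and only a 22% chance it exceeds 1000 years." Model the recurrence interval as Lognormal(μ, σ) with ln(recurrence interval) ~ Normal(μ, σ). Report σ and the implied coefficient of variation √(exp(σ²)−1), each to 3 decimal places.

If T ~ Lognormal(μ,σ) then ln T ~ Normal(μ,σ), so the p-quantile of ln T is μ + z_p·σ.
ln(310) = 5.737 and ln(1000) = 6.908; z_{0.24} = -0.7063, z_{0.78} = 0.7722.
σ = (6.908 − 5.737)/(0.7722 − (-0.7063)) = 0.792.
μ = 5.737 − (-0.7063)·0.792 = 6.296.
CV = √(exp(σ²)−1) = √(exp(0.6275)−1) = 0.934.

σ ≈ 0.792, CV ≈ 0.934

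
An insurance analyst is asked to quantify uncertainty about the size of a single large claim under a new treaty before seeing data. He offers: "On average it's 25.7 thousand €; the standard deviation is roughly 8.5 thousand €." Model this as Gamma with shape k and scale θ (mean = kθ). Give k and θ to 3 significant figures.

k ≈ 9.14, θ ≈ 2.81

For Gamma(k, scale θ): mean = kθ, variance = kθ², so CV = 1/√k.
CV = SD/mean = 8.5/25.7 = 0.3307, hence k = 1/CV² = 9.14.
Then θ = mean/k = 25.7/9.14 = 2.81.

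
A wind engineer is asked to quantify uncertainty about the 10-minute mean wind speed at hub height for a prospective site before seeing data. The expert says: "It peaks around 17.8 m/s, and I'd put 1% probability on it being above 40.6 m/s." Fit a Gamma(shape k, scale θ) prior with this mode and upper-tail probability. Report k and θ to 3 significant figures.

k ≈ 8.04, θ ≈ 2.53

Gamma(k,θ) with k>1 has mode (k−1)θ, so θ = 17.8/(k−1).
Need P(X < 40.6) = 0.99 with θ tied to k this way. Start at k = 2, θ = 17.8: P(X<40.6) ≈ 0.665.
Too low — raise k to concentrate. Iterating converges to k ≈ 8.04.
Then θ = 17.8/(8.04−1) ≈ 2.53.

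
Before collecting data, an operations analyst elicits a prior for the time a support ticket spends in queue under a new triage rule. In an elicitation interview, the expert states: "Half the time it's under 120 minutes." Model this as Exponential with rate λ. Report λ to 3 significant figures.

Exponential median = ln 2 / λ, so λ = ln 2 / 120.0 = 0.00578.

λ ≈ 0.00578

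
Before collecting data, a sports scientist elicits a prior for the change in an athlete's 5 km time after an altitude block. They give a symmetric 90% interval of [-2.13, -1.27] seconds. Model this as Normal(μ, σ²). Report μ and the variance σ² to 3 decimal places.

μ = -1.700, σ² = 0.068

A symmetric 90% interval runs μ ± z·σ with z = 1.645.
Half-width = 0.43, so σ = 0.43/1.645 = 0.2614 and σ² = 0.068.
μ is the interval midpoint, -1.700.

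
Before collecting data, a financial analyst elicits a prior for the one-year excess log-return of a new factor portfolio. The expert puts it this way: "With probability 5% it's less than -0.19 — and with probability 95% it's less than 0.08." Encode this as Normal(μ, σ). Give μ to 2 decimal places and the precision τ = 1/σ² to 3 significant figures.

μ = -0.05, τ = 148

For Normal(μ,σ), the p-quantile is μ + z_p·σ. Here z_{0.05} = -1.645, z_{0.95} = 1.645.
So -0.19 = μ − 1.645σ and 0.08 = μ + 1.645σ.
Subtracting: σ = (0.08 − -0.19)/(1.645 − (-1.645)) = 0.08.
Then μ = -0.19 − (-1.645)·0.08 = -0.05.
Precision τ = 1/σ² = 1/0.08207² = 148.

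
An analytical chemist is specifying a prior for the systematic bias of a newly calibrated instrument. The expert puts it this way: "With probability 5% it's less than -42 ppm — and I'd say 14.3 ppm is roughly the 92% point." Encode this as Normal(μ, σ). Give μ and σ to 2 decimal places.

The p-quantile of Normal(μ,σ) is μ + z_p·σ, with z_{0.05} = -1.645 and z_{0.92} = 1.405.
Eliminate σ: μ = (z₂·x₁ − z₁·x₂)/(z₂ − z₁) = (1.405·-42 − (-1.645)·14.3)/3.05 = -11.64.
Then σ = (x₂ − x₁)/(z₂ − z₁) = (14.3 − -42)/3.05 = 18.46.

μ = -11.64, σ = 18.46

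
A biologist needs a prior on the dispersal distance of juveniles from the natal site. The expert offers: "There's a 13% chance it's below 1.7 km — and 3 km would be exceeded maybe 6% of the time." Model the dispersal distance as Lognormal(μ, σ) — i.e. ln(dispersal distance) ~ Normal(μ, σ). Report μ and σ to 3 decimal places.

If T ~ Lognormal(μ,σ) then ln T ~ Normal(μ,σ), so the p-quantile of ln T is μ + z_p·σ.
ln(1.7) = 0.5306 and ln(3) = 1.099; z_{0.13} = -1.126, z_{0.94} = 1.555.
σ = (1.099 − 0.5306)/(1.555 − (-1.126)) = 0.212.
μ = 0.5306 − (-1.126)·0.212 = 0.769.

μ ≈ 0.769, σ ≈ 0.212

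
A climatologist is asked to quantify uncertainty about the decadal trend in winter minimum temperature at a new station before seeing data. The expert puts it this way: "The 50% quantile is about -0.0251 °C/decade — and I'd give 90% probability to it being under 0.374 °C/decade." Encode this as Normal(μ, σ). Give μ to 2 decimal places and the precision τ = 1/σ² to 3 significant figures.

μ = -0.03, τ = 10.3

For Normal(μ,σ), the p-quantile is μ + z_p·σ. Here z_{0.5} = 0, z_{0.9} = 1.282.
So -0.0251 = μ + 0σ and 0.374 = μ + 1.282σ.
Subtracting: σ = (0.374 − -0.0251)/(1.282 − (0)) = 0.31.
Then μ = -0.0251 − (0)·0.31 = -0.03.
Precision τ = 1/σ² = 1/0.3114² = 10.3.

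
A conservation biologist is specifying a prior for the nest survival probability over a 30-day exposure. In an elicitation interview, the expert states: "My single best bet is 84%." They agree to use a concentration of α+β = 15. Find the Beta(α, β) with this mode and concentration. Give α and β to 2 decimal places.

α = 11.92, β = 3.08

For α,β > 1 the Beta mode is (α−1)/(α+β−2). With α+β = 15, the mode is (α−1)/13.
Set (α−1)/13 = 0.84 → α = 1 + 0.84·13 = 11.92.
β = 15 − α = 3.08.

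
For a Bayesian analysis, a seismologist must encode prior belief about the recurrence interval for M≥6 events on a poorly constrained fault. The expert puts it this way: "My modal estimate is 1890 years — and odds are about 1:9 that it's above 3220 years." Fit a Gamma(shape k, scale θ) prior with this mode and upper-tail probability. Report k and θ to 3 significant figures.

k ≈ 7.67, θ ≈ 283

Gamma(k,θ) with k>1 has mode (k−1)θ, so θ = 1890/(k−1).
Need P(X < 3220) = 0.9 with θ tied to k this way. Start at k = 2, θ = 1890: P(X<3220) ≈ 0.508.
Too low — raise k to concentrate. Iterating converges to k ≈ 7.67.
Then θ = 1890/(7.67−1) ≈ 283.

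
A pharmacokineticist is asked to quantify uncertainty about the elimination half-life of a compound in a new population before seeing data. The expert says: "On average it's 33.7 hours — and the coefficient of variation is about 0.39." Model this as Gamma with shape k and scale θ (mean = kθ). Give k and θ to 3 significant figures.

For Gamma(k, scale θ): mean = kθ, variance = kθ², so CV = 1/√k.
CV = 0.39, hence k = 1/CV² = 6.57.
Then θ = mean/k = 33.7/6.57 = 5.13.

k ≈ 6.57, θ ≈ 5.13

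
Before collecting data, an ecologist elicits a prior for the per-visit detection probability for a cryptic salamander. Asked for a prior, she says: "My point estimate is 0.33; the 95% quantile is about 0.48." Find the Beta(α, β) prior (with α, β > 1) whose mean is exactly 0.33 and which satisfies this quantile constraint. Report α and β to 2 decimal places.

With mean 0.33 fixed, write α = 0.33s, β = 0.67s where s = α+β.
Need P(θ < 0.48) = 0.95 under Beta(0.33s, 0.67s). Normal approximation: (q−m)/√(m(1−m)/s) ≈ z_{0.95} = 1.64, so s ≈ 0.33·0.67·(1.64)²/(0.48−0.33)² = 26.6.
At s = 26.6: P(θ<0.48) ≈ 0.945. Adjusting to match 0.95 gives s ≈ 28.23.
So α = 0.33·28.23 ≈ 9.32, β = 0.67·28.23 ≈ 18.91.

α ≈ 9.32, β ≈ 18.91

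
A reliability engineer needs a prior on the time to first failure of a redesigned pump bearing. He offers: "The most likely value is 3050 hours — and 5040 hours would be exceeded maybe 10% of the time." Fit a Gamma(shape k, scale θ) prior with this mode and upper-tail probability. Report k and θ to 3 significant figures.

Gamma(k,θ) with k>1 has mode (k−1)θ, so θ = 3050/(k−1).
Need P(X < 5040) = 0.9 with θ tied to k this way. Start at k = 2, θ = 3050: P(X<5040) ≈ 0.492.
Too low — raise k to concentrate. Iterating converges to k ≈ 8.48.
Then θ = 3050/(8.48−1) ≈ 408.

k ≈ 8.48, θ ≈ 408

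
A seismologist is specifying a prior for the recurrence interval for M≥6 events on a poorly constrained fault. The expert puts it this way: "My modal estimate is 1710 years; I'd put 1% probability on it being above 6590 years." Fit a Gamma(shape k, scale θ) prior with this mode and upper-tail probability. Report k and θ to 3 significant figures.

k ≈ 3.32, θ ≈ 737

Gamma(k,θ) with k>1 has mode (k−1)θ, so θ = 1710/(k−1).
Need P(X < 6590) = 0.99 with θ tied to k this way. Start at k = 2, θ = 1710: P(X<6590) ≈ 0.897.
Too low — raise k to concentrate. Iterating converges to k ≈ 3.32.
Then θ = 1710/(3.32−1) ≈ 737.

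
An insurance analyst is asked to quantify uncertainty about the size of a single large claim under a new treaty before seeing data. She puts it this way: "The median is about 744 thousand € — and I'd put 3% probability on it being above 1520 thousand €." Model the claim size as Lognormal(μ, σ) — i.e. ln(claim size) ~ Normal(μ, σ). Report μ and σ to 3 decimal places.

μ ≈ 6.612, σ ≈ 0.380

If T ~ Lognormal(μ,σ) then ln T ~ Normal(μ,σ), so the p-quantile of ln T is μ + z_p·σ.
ln(744) = 6.612 and ln(1520) = 7.326; z_{0.5} = 0, z_{0.97} = 1.881.
σ = (7.326 − 6.612)/(1.881 − (0)) = 0.380.
μ = 6.612 − (0)·0.380 = 6.612.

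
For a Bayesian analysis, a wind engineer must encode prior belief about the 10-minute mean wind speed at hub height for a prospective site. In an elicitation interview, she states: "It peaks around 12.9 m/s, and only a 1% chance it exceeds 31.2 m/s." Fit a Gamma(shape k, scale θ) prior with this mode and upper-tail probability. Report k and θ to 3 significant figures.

k ≈ 7.06, θ ≈ 2.13

Gamma(k,θ) with k>1 has mode (k−1)θ, so θ = 12.9/(k−1).
Need P(X < 31.2) = 0.99 with θ tied to k this way. Start at k = 2, θ = 12.9: P(X<31.2) ≈ 0.696.
Too low — raise k to concentrate. Iterating converges to k ≈ 7.06.
Then θ = 12.9/(7.06−1) ≈ 2.13.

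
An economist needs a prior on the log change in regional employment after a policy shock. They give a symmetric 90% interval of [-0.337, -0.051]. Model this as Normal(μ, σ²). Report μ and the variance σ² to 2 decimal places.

A symmetric 90% interval runs μ ± z·σ with z = 1.645.
Half-width = 0.143, so σ = 0.143/1.645 = 0.087 and σ² = 0.01.
μ is the interval midpoint, -0.19.

μ = -0.19, σ² = 0.01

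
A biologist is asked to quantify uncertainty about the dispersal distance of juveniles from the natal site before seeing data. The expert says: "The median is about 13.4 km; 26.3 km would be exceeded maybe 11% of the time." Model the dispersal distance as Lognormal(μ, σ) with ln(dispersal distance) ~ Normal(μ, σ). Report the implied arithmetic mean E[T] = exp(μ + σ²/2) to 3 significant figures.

If T ~ Lognormal(μ,σ) then ln T ~ Normal(μ,σ), so the p-quantile of ln T is μ + z_p·σ.
ln(13.4) = 2.595 and ln(26.3) = 3.27; z_{0.5} = 0, z_{0.89} = 1.227.
σ = (3.27 − 2.595)/(1.227 − (0)) = 0.550.
μ = 2.595 − (0)·0.550 = 2.595.
E[T] = exp(μ + σ²/2) = exp(2.595 + 0.1511) = 15.6 km.

E[T] ≈ 15.6 km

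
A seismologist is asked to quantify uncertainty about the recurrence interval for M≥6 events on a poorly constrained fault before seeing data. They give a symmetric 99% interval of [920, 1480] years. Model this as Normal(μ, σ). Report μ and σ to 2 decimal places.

μ = 1200.00, σ = 108.70

A symmetric 99% interval runs μ ± z·σ with z = 2.576.
Half-width = 280, so σ = 280/2.576 = 108.70.
μ is the interval midpoint, 1200.00.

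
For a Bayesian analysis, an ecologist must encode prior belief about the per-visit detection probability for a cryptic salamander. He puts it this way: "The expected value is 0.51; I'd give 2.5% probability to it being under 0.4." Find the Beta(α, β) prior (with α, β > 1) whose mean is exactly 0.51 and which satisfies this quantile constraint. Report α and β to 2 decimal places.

α ≈ 39.91, β ≈ 38.34

With mean 0.51 fixed, write α = 0.51s, β = 0.49s where s = α+β.
Need P(θ < 0.4) = 0.025 under Beta(0.51s, 0.49s). Normal approximation: (q−m)/√(m(1−m)/s) ≈ z_{0.025} = -1.96, so s ≈ 0.51·0.49·(-1.96)²/(0.4−0.51)² = 79.3.
At s = 79.3: P(θ<0.4) ≈ 0.024. Adjusting to match 0.025 gives s ≈ 78.25.
So α = 0.51·78.25 ≈ 39.91, β = 0.49·78.25 ≈ 38.34.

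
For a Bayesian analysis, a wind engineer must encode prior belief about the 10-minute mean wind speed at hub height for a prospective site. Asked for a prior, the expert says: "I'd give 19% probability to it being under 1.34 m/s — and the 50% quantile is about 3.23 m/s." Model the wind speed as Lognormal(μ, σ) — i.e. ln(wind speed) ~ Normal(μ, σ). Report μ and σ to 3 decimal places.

μ ≈ 1.172, σ ≈ 1.002

If T ~ Lognormal(μ,σ) then ln T ~ Normal(μ,σ), so the p-quantile of ln T is μ + z_p·σ.
ln(1.34) = 0.2927 and ln(3.23) = 1.172; z_{0.19} = -0.8779, z_{0.5} = 0.
σ = (1.172 − 0.2927)/(0 − (-0.8779)) = 1.002.
μ = 0.2927 − (-0.8779)·1.002 = 1.172.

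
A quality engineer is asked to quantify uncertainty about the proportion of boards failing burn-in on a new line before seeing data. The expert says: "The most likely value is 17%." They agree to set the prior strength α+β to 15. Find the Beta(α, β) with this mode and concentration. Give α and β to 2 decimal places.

α = 3.21, β = 11.79

For α,β > 1 the Beta mode is (α−1)/(α+β−2). With α+β = 15, the mode is (α−1)/13.
Set (α−1)/13 = 0.17 → α = 1 + 0.17·13 = 3.21.
β = 15 − α = 11.79.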